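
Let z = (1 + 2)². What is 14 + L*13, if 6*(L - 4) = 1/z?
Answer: 3577/54 ≈ 66.241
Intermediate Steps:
z = 9 (z = 3² = 9)
L = 217/54 (L = 4 + (⅙)/9 = 4 + (⅙)*(⅑) = 4 + 1/54 = 217/54 ≈ 4.0185)
14 + L*13 = 14 + (217/54)*13 = 14 + 2821/54 = 3577/54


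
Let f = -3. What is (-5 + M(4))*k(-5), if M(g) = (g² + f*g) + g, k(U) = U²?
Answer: 75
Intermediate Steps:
M(g) = g² - 2*g (M(g) = (g² - 3*g) + g = g² - 2*g)
(-5 + M(4))*k(-5) = (-5 + 4*(-2 + 4))*(-5)² = (-5 + 4*2)*25 = (-5 + 8)*25 = 3*25 = 75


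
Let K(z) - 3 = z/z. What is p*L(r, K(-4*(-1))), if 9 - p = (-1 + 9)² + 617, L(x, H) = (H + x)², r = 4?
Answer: -43008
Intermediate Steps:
K(z) = 4 (K(z) = 3 + z/z = 3 + 1 = 4)
p = -672 (p = 9 - ((-1 + 9)² + 617) = 9 - (8² + 617) = 9 - (64 + 617) = 9 - 1*681 = 9 - 681 = -672)
p*L(r, K(-4*(-1))) = -672*(4 + 4)² = -672*8² = -672*64 = -43008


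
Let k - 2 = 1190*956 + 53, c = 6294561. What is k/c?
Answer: 87515/484197 ≈ 0.18074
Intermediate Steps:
k = 1137695 (k = 2 + (1190*956 + 53) = 2 + (1137640 + 53) = 2 + 1137693 = 1137695)
k/c = 1137695/6294561 = 1137695*(1/6294561) = 87515/484197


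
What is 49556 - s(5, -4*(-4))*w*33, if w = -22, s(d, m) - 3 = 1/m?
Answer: 414235/8 ≈ 51779.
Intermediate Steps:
s(d, m) = 3 + 1/m
49556 - s(5, -4*(-4))*w*33 = 49556 - (3 + 1/(-4*(-4)))*(-22)*33 = 49556 - (3 + 1/16)*(-22)*33 = 49556 - (49/16)*(-22)*33 = 49556 - (-539)*33/8 = 49556 - 1*(-17787/8) = 49556 + 17787/8 = 414235/8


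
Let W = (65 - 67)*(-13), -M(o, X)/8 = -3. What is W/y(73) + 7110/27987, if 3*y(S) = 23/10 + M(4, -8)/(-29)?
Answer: 212033970/3983483 ≈ 53.228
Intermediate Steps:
M(o, X) = 24 (M(o, X) = -8*(-3) = 24)
y(S) = 427/870 (y(S) = (23/10 + 24/(-29))/3 = (23*(1/10) + 24*(-1/29))/3 = (23/10 - 24/29)/3 = (1/3)*(427/290) = 427/870)
W = 26 (W = -2*(-13) = 26)
W/y(73) + 7110/27987 = 26/(427/870) + 7110/27987 = 26*(870/427) + 7110*(1/27987) = 22620/427 + 2370/9329 = 212033970/3983483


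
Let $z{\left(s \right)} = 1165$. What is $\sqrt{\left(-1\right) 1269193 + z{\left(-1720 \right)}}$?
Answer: $6 i \sqrt{35223} \approx 1126.1 i$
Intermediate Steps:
$\sqrt{\left(-1\right) 1269193 + z{\left(-1720 \right)}} = \sqrt{\left(-1\right) 1269193 + 1165} = \sqrt{-1269193 + 1165} = \sqrt{-1268028} = 6 i \sqrt{35223}$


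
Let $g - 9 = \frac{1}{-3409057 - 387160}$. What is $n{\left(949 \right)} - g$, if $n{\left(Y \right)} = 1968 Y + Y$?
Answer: $\frac{7093504792125}{3796217} \approx 1.8686 \cdot 10^{6}$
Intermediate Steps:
$g = \frac{34165952}{3796217}$ ($g = 9 + \frac{1}{-3409057 - 387160} = 9 + \frac{1}{-3796217} = 9 - \frac{1}{3796217} = \frac{34165952}{3796217} \approx 9.0$)
$n{\left(Y \right)} = 1969 Y$
$n{\left(949 \right)} - g = 1969 \cdot 949 - \frac{34165952}{3796217} = 1868581 - \frac{34165952}{3796217} = \frac{7093504792125}{3796217}$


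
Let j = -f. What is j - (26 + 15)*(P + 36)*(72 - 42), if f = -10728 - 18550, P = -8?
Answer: -5162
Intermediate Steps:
f = -29278
j = 29278 (j = -1*(-29278) = 29278)
j - (26 + 15)*(P + 36)*(72 - 42) = 29278 - (26 + 15)*(-8 + 36)*(72 - 42) = 29278 - 41*28*30 = 29278 - 1148*30 = 29278 - 1*34440 = 29278 - 34440 = -5162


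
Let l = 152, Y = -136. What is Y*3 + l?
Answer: -256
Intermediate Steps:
Y*3 + l = -136*3 + 152 = -408 + 152 = -256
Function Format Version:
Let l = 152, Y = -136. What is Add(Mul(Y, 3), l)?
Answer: -256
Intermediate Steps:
Add(Mul(Y, 3), l) = Add(Mul(-136, 3), 152) = Add(-408, 152) = -256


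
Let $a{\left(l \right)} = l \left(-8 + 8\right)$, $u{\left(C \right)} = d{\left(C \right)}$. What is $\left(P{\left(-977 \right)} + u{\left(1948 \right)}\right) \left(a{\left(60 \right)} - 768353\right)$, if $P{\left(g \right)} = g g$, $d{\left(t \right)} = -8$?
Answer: $-733409073913$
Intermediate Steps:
$u{\left(C \right)} = -8$
$P{\left(g \right)} = g^{2}$
$a{\left(l \right)} = 0$ ($a{\left(l \right)} = l 0 = 0$)
$\left(P{\left(-977 \right)} + u{\left(1948 \right)}\right) \left(a{\left(60 \right)} - 768353\right) = \left(\left(-977\right)^{2} - 8\right) \left(0 - 768353\right) = \left(954529 - 8\right) \left(-768353\right) = 954521 \left(-768353\right) = -733409073913$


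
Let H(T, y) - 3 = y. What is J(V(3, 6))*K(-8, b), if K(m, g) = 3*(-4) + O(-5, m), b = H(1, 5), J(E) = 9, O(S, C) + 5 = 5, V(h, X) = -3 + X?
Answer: -108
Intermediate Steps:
O(S, C) = 0 (O(S, C) = -5 + 5 = 0)
H(T, y) = 3 + y
b = 8 (b = 3 + 5 = 8)
K(m, g) = -12 (K(m, g) = 3*(-4) + 0 = -12 + 0 = -12)
J(V(3, 6))*K(-8, b) = 9*(-12) = -108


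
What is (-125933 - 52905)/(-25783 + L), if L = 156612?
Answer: -178838/130829 ≈ -1.3670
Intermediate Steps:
(-125933 - 52905)/(-25783 + L) = (-125933 - 52905)/(-25783 + 156612) = -178838/130829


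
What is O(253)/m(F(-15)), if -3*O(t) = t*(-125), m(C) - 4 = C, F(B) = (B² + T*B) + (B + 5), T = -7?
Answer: 31625/972 ≈ 32.536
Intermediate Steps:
F(B) = 5 + B² - 6*B (F(B) = (B² - 7*B) + (B + 5) = (B² - 7*B) + (5 + B) = 5 + B² - 6*B)
m(C) = 4 + C
O(t) = 125*t/3 (O(t) = -t*(-125)/3 = -(-125)*t/3 = 125*t/3)
O(253)/m(F(-15)) = ((125/3)*253)/(4 + (5 + (-15)² - 6*(-15))) = 31625/(3*(4 + (5 + 225 + 90))) = 31625/(3*(4 + 320)) = (31625/3)/324 = (31625/3)*(1/324) = 31625/972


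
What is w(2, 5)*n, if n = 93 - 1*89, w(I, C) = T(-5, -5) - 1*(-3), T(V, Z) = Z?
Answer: -8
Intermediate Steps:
w(I, C) = -2 (w(I, C) = -5 - 1*(-3) = -5 + 3 = -2)
n = 4 (n = 93 - 89 = 4)
w(2, 5)*n = -2*4 = -8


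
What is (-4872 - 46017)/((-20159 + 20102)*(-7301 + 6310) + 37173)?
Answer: -16963/31220 ≈ -0.54334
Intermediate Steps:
(-4872 - 46017)/((-20159 + 20102)*(-7301 + 6310) + 37173) = -50889/(-57*(-991) + 37173) = -50889/(56487 + 37173) = -50889/93660 = -50889*1/93660 = -16963/31220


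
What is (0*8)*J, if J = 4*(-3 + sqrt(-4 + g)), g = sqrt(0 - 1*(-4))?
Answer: 0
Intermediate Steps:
g = 2 (g = sqrt(0 + 4) = sqrt(4) = 2)
J = -12 + 4*I*sqrt(2) (J = 4*(-3 + sqrt(-4 + 2)) = 4*(-3 + sqrt(-2)) = 4*(-3 + I*sqrt(2)) = -12 + 4*I*sqrt(2) ≈ -12.0 + 5.6569*I)
(0*8)*J = (0*8)*(-12 + 4*I*sqrt(2)) = 0*(-12 + 4*I*sqrt(2)) = 0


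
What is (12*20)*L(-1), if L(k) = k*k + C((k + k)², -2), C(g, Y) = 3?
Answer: 960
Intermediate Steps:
L(k) = 3 + k² (L(k) = k*k + 3 = k² + 3 = 3 + k²)
(12*20)*L(-1) = (12*20)*(3 + (-1)²) = 240*(3 + 1) = 240*4 = 960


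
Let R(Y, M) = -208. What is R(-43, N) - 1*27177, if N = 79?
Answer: -27385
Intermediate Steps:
R(-43, N) - 1*27177 = -208 - 1*27177 = -208 - 27177 = -27385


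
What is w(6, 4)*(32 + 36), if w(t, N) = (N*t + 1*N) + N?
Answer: 2176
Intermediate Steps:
w(t, N) = 2*N + N*t (w(t, N) = (N*t + N) + N = (N + N*t) + N = 2*N + N*t)
w(6, 4)*(32 + 36) = (4*(2 + 6))*(32 + 36) = (4*8)*68 = 32*68 = 2176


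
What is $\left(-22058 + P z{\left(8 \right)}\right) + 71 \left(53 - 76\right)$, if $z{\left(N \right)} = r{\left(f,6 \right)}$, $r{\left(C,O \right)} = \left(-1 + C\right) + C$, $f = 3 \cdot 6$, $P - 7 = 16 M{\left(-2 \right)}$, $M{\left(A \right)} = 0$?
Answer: $-23446$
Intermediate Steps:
$P = 7$ ($P = 7 + 16 \cdot 0 = 7 + 0 = 7$)
$f = 18$
$r{\left(C,O \right)} = -1 + 2 C$
$z{\left(N \right)} = 35$ ($z{\left(N \right)} = -1 + 2 \cdot 18 = -1 + 36 = 35$)
$\left(-22058 + P z{\left(8 \right)}\right) + 71 \left(53 - 76\right) = \left(-22058 + 7 \cdot 35\right) + 71 \left(53 - 76\right) = \left(-22058 + 245\right) + 71 \left(-23\right) = -21813 - 1633 = -23446$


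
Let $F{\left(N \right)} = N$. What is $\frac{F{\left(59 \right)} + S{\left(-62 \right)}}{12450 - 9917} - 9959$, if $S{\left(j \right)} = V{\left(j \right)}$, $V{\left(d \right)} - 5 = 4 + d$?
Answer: $- \frac{25226141}{2533} \approx -9959.0$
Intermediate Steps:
$V{\left(d \right)} = 9 + d$ ($V{\left(d \right)} = 5 + \left(4 + d\right) = 9 + d$)
$S{\left(j \right)} = 9 + j$
$\frac{F{\left(59 \right)} + S{\left(-62 \right)}}{12450 - 9917} - 9959 = \frac{59 + \left(9 - 62\right)}{12450 - 9917} - 9959 = \frac{59 - 53}{2533} - 9959 = 6 \cdot \frac{1}{2533} - 9959 = \frac{6}{2533} - 9959 = - \frac{25226141}{2533}$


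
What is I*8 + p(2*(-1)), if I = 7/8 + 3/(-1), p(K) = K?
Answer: -19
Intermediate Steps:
I = -17/8 (I = 7*(⅛) + 3*(-1) = 7/8 - 3 = -17/8 ≈ -2.1250)
I*8 + p(2*(-1)) = -17/8*8 + 2*(-1) = -17 - 2 = -19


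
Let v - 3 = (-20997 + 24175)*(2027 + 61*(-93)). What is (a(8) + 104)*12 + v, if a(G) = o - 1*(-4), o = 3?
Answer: -11585653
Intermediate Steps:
a(G) = 7 (a(G) = 3 - 1*(-4) = 3 + 4 = 7)
v = -11586985 (v = 3 + (-20997 + 24175)*(2027 + 61*(-93)) = 3 + 3178*(2027 - 5673) = 3 + 3178*(-3646) = 3 - 11586988 = -11586985)
(a(8) + 104)*12 + v = (7 + 104)*12 - 11586985 = 111*12 - 11586985 = 1332 - 11586985 = -11585653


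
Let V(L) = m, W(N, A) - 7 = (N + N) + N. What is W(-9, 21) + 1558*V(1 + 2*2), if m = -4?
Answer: -6252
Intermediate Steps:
W(N, A) = 7 + 3*N (W(N, A) = 7 + ((N + N) + N) = 7 + (2*N + N) = 7 + 3*N)
V(L) = -4
W(-9, 21) + 1558*V(1 + 2*2) = (7 + 3*(-9)) + 1558*(-4) = (7 - 27) - 6232 = -20 - 6232 = -6252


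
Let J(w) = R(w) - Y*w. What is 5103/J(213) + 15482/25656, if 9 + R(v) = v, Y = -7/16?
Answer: 361396333/20332380 ≈ 17.774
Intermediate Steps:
Y = -7/16 (Y = -7*1/16 = -7/16 ≈ -0.43750)
R(v) = -9 + v
J(w) = -9 + 23*w/16 (J(w) = (-9 + w) - (-7)*w/16 = (-9 + w) + 7*w/16 = -9 + 23*w/16)
5103/J(213) + 15482/25656 = 5103/(-9 + (23/16)*213) + 15482/25656 = 5103/(-9 + 4899/16) + 15482*(1/25656) = 5103/(4755/16) + 7741/12828 = 5103*(16/4755) + 7741/12828 = 27216/1585 + 7741/12828 = 361396333/20332380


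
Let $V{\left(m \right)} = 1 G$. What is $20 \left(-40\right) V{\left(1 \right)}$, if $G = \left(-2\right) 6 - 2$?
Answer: $11200$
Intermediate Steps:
$G = -14$ ($G = -12 - 2 = -14$)
$V{\left(m \right)} = -14$ ($V{\left(m \right)} = 1 \left(-14\right) = -14$)
$20 \left(-40\right) V{\left(1 \right)} = 20 \left(-40\right) \left(-14\right) = \left(-800\right) \left(-14\right) = 11200$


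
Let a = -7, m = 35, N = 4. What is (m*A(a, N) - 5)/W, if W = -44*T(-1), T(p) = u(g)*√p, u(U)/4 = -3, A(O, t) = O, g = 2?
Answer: 125*I/264 ≈ 0.47348*I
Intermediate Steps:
u(U) = -12 (u(U) = 4*(-3) = -12)
T(p) = -12*√p
W = 528*I (W = -(-528)*√(-1) = -(-528)*I = 528*I ≈ 528.0*I)
(m*A(a, N) - 5)/W = (35*(-7) - 5)/((528*I)) = (-245 - 5)*(-I/528) = -(-125)*I/264 = 125*I/264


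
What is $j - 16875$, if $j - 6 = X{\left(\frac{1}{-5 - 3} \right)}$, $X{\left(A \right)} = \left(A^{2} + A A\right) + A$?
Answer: $- \frac{539811}{32} \approx -16869.0$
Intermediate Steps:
$X{\left(A \right)} = A + 2 A^{2}$ ($X{\left(A \right)} = \left(A^{2} + A^{2}\right) + A = 2 A^{2} + A = A + 2 A^{2}$)
$j = \frac{189}{32}$ ($j = 6 + \frac{1 + \frac{2}{-5 - 3}}{-5 - 3} = 6 + \frac{1 + \frac{2}{-8}}{-8} = 6 - \frac{1 + 2 \left(- \frac{1}{8}\right)}{8} = 6 - \frac{1 - \frac{1}{4}}{8} = 6 - \frac{3}{32} = \frac{189}{32} \approx 5.9063$)
$j - 16875 = \frac{189}{32} - 16875 = - \frac{539811}{32}$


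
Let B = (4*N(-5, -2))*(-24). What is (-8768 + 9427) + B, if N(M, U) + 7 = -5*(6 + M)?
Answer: 1811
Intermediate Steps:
N(M, U) = -37 - 5*M (N(M, U) = -7 - 5*(6 + M) = -7 + (-30 - 5*M) = -37 - 5*M)
B = 1152 (B = (4*(-37 - 5*(-5)))*(-24) = (4*(-37 + 25))*(-24) = (4*(-12))*(-24) = -48*(-24) = 1152)
(-8768 + 9427) + B = (-8768 + 9427) + 1152 = 659 + 1152 = 1811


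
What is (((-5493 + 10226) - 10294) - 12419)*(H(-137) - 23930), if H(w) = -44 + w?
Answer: 433515780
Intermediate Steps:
(((-5493 + 10226) - 10294) - 12419)*(H(-137) - 23930) = (((-5493 + 10226) - 10294) - 12419)*((-44 - 137) - 23930) = ((4733 - 10294) - 12419)*(-181 - 23930) = (-5561 - 12419)*(-24111) = -17980*(-24111) = 433515780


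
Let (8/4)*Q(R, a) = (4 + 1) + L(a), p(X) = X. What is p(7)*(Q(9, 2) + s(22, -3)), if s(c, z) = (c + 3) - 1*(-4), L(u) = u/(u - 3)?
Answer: 427/2 ≈ 213.50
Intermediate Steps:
L(u) = u/(-3 + u)
s(c, z) = 7 + c (s(c, z) = (3 + c) + 4 = 7 + c)
Q(R, a) = 5/2 + a/(2*(-3 + a)) (Q(R, a) = ((4 + 1) + a/(-3 + a))/2 = (5 + a/(-3 + a))/2 = 5/2 + a/(2*(-3 + a)))
p(7)*(Q(9, 2) + s(22, -3)) = 7*(3*(-5 + 2*2)/(2*(-3 + 2)) + (7 + 22)) = 7*((3/2)*(-5 + 4)/(-1) + 29) = 7*((3/2)*(-1)*(-1) + 29) = 7*(3/2 + 29) = 7*(61/2) = 427/2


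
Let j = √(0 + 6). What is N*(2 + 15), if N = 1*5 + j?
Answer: 85 + 17*√6 ≈ 126.64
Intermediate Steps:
j = √6 ≈ 2.4495
N = 5 + √6 (N = 1*5 + √6 = 5 + √6 ≈ 7.4495)
N*(2 + 15) = (5 + √6)*(2 + 15) = (5 + √6)*17 = 85 + 17*√6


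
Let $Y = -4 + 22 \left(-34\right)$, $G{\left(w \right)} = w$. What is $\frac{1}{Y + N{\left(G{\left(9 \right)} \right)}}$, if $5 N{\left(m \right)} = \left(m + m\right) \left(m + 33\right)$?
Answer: $- \frac{5}{3004} \approx -0.0016644$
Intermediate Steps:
$Y = -752$ ($Y = -4 - 748 = -752$)
$N{\left(m \right)} = \frac{2 m \left(33 + m\right)}{5}$ ($N{\left(m \right)} = \frac{\left(m + m\right) \left(m + 33\right)}{5} = \frac{2 m \left(33 + m\right)}{5}$)
$\frac{1}{Y + N{\left(G{\left(9 \right)} \right)}} = \frac{1}{-752 + \frac{2}{5} \cdot 9 \left(33 + 9\right)} = \frac{1}{-752 + \frac{2}{5} \cdot 9 \cdot 42} = \frac{1}{-752 + \frac{756}{5}} = \frac{1}{- \frac{3004}{5}} = - \frac{5}{3004}$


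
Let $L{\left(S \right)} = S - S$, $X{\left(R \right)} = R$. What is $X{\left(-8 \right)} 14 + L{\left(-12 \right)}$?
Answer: $-112$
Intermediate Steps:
$L{\left(S \right)} = 0$
$X{\left(-8 \right)} 14 + L{\left(-12 \right)} = \left(-8\right) 14 + 0 = -112 + 0 = -112$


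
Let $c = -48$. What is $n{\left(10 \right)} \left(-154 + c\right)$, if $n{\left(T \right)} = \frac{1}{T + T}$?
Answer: $- \frac{101}{10} \approx -10.1$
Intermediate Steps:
$n{\left(T \right)} = \frac{1}{2 T}$
$n{\left(10 \right)} \left(-154 + c\right) = \frac{1}{2 \cdot 10} \left(-154 - 48\right) = \frac{1}{2} \cdot \frac{1}{10} \left(-202\right) = \frac{1}{20} \left(-202\right) = - \frac{101}{10}$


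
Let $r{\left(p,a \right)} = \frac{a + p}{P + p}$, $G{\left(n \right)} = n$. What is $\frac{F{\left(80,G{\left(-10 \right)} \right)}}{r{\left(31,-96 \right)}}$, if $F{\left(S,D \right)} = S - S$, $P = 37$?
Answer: $0$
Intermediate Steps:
$r{\left(p,a \right)} = \frac{a + p}{37 + p}$
$F{\left(S,D \right)} = 0$
$\frac{F{\left(80,G{\left(-10 \right)} \right)}}{r{\left(31,-96 \right)}} = \frac{0}{\frac{1}{37 + 31} \left(-96 + 31\right)} = \frac{0}{\frac{1}{68} \left(-65\right)} = \frac{0}{- \frac{65}{68}} = 0 \left(- \frac{68}{65}\right) = 0$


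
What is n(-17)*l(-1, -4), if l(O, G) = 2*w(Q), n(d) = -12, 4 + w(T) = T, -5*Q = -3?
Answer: 408/5 ≈ 81.600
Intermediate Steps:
Q = ⅗ (Q = -⅕*(-3) = ⅗ ≈ 0.60000)
w(T) = -4 + T
l(O, G) = -34/5 (l(O, G) = 2*(-4 + ⅗) = 2*(-17/5) = -34/5)
n(-17)*l(-1, -4) = -12*(-34/5) = 408/5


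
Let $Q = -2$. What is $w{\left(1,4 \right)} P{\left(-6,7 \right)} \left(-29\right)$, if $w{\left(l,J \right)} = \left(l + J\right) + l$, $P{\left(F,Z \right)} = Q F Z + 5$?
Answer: $-15486$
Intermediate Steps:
$P{\left(F,Z \right)} = 5 - 2 F Z$ ($P{\left(F,Z \right)} = - 2 F Z + 5 = 5 - 2 F Z$)
$w{\left(l,J \right)} = J + 2 l$ ($w{\left(l,J \right)} = \left(J + l\right) + l = J + 2 l$)
$w{\left(1,4 \right)} P{\left(-6,7 \right)} \left(-29\right) = \left(4 + 2 \cdot 1\right) \left(5 - \left(-12\right) 7\right) \left(-29\right) = \left(4 + 2\right) \left(5 + 84\right) \left(-29\right) = 6 \cdot 89 \left(-29\right) = 534 \left(-29\right) = -15486$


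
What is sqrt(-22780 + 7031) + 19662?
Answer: 19662 + I*sqrt(15749) ≈ 19662.0 + 125.49*I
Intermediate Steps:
sqrt(-22780 + 7031) + 19662 = sqrt(-15749) + 19662 = I*sqrt(15749) + 19662 = 19662 + I*sqrt(15749)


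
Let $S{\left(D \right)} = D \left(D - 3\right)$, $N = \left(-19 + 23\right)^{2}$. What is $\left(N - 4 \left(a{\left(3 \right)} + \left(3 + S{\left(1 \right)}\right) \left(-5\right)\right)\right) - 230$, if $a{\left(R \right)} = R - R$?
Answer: $-194$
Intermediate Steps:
$a{\left(R \right)} = 0$
$N = 16$ ($N = 4^{2} = 16$)
$S{\left(D \right)} = D \left(-3 + D\right)$
$\left(N - 4 \left(a{\left(3 \right)} + \left(3 + S{\left(1 \right)}\right) \left(-5\right)\right)\right) - 230 = \left(16 - 4 \left(0 + \left(3 + 1 \left(-3 + 1\right)\right) \left(-5\right)\right)\right) - 230 = \left(16 - 4 \left(0 + \left(3 + 1 \left(-2\right)\right) \left(-5\right)\right)\right) - 230 = \left(16 - 4 \left(0 + \left(3 - 2\right) \left(-5\right)\right)\right) - 230 = \left(16 - 4 \left(0 + 1 \left(-5\right)\right)\right) - 230 = \left(16 - 4 \left(0 - 5\right)\right) - 230 = \left(16 - -20\right) - 230 = \left(16 + 20\right) - 230 = 36 - 230 = -194$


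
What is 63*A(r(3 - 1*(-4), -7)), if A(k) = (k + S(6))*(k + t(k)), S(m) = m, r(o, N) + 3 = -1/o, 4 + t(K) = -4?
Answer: -14040/7 ≈ -2005.7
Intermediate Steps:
t(K) = -8 (t(K) = -4 - 4 = -8)
r(o, N) = -3 - 1/o
A(k) = (-8 + k)*(6 + k) (A(k) = (k + 6)*(k - 8) = (6 + k)*(-8 + k) = (-8 + k)*(6 + k))
63*A(r(3 - 1*(-4), -7)) = 63*(-48 + (-3 - 1/(3 - 1*(-4)))² - 2*(-3 - 1/(3 - 1*(-4)))) = 63*(-48 + (-3 - 1/(3 + 4))² - 2*(-3 - 1/(3 + 4))) = 63*(-48 + (-3 - 1/7)² - 2*(-3 - 1/7)) = 63*(-48 + (-3 - 1*⅐)² - 2*(-3 - 1*⅐)) = 63*(-48 + (-3 - ⅐)² - 2*(-3 - ⅐)) = 63*(-48 + (-22/7)² - 2*(-22/7)) = 63*(-48 + 484/49 + 44/7) = 63*(-1560/49) = -14040/7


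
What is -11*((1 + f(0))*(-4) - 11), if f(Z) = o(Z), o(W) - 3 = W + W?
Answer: 297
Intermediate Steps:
o(W) = 3 + 2*W (o(W) = 3 + (W + W) = 3 + 2*W)
f(Z) = 3 + 2*Z
-11*((1 + f(0))*(-4) - 11) = -11*((1 + (3 + 2*0))*(-4) - 11) = -11*((1 + (3 + 0))*(-4) - 11) = -11*((1 + 3)*(-4) - 11) = -11*(4*(-4) - 11) = -11*(-16 - 11) = -11*(-27) = 297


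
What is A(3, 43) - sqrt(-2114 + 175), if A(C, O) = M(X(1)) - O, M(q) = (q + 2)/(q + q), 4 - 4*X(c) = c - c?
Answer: -83/2 - I*sqrt(1939) ≈ -41.5 - 44.034*I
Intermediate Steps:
X(c) = 1 (X(c) = 1 - (c - c)/4 = 1 - 1/4*0 = 1 + 0 = 1)
M(q) = (2 + q)/(2*q) (M(q) = (2 + q)/((2*q)) = (2 + q)*(1/(2*q)) = (2 + q)/(2*q))
A(C, O) = 3/2 - O (A(C, O) = (1/2)*(2 + 1)/1 - O = (1/2)*1*3 - O = 3/2 - O)
A(3, 43) - sqrt(-2114 + 175) = (3/2 - 1*43) - sqrt(-2114 + 175) = (3/2 - 43) - sqrt(-1939) = -83/2 - I*sqrt(1939)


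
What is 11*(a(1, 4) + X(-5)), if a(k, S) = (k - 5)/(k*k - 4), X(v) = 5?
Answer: 209/3 ≈ 69.667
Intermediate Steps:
a(k, S) = (-5 + k)/(-4 + k²) (a(k, S) = (-5 + k)/(k² - 4) = (-5 + k)/(-4 + k²))
11*(a(1, 4) + X(-5)) = 11*((-5 + 1)/(-4 + 1²) + 5) = 11*(-4/(-4 + 1) + 5) = 11*(-4/(-3) + 5) = 11*(-⅓*(-4) + 5) = 11*(4/3 + 5) = 11*(19/3) = 209/3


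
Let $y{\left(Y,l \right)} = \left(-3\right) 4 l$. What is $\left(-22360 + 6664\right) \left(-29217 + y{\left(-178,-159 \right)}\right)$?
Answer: $428642064$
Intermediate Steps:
$y{\left(Y,l \right)} = - 12 l$
$\left(-22360 + 6664\right) \left(-29217 + y{\left(-178,-159 \right)}\right) = \left(-22360 + 6664\right) \left(-29217 - -1908\right) = - 15696 \left(-29217 + 1908\right) = \left(-15696\right) \left(-27309\right) = 428642064$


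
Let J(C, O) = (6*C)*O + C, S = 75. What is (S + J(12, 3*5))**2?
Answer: 1361889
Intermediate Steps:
J(C, O) = C + 6*C*O (J(C, O) = 6*C*O + C = C + 6*C*O)
(S + J(12, 3*5))**2 = (75 + 12*(1 + 6*(3*5)))**2 = (75 + 12*(1 + 6*15))**2 = (75 + 12*(1 + 90))**2 = (75 + 12*91)**2 = (75 + 1092)**2 = 1167**2 = 1361889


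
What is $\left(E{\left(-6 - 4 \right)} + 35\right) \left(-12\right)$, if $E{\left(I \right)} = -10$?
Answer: $-300$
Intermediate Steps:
$\left(E{\left(-6 - 4 \right)} + 35\right) \left(-12\right) = \left(-10 + 35\right) \left(-12\right) = 25 \left(-12\right) = -300$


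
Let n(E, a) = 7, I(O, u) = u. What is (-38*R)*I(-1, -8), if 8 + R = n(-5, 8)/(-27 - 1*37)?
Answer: -9861/4 ≈ -2465.3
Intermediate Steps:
R = -519/64 (R = -8 + 7/(-27 - 1*37) = -8 + 7/(-27 - 37) = -8 + 7/(-64) = -8 + 7*(-1/64) = -8 - 7/64 = -519/64 ≈ -8.1094)
(-38*R)*I(-1, -8) = -38*(-519/64)*(-8) = (9861/32)*(-8) = -9861/4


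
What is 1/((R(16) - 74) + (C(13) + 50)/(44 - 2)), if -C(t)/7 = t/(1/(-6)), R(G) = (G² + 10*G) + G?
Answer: 21/7816 ≈ 0.0026868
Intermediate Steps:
R(G) = G² + 11*G
C(t) = 42*t (C(t) = -7*t/(1/(-6)) = -7*t/(-⅙) = -7*t*(-6) = -(-42)*t = 42*t)
1/((R(16) - 74) + (C(13) + 50)/(44 - 2)) = 1/((16*(11 + 16) - 74) + (42*13 + 50)/(44 - 2)) = 1/((16*27 - 74) + (546 + 50)/42) = 1/((432 - 74) + 596*(1/42)) = 1/(358 + 298/21) = 1/(7816/21) = 21/7816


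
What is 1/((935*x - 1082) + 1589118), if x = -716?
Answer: 1/918576 ≈ 1.0886e-6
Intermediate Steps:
1/((935*x - 1082) + 1589118) = 1/((935*(-716) - 1082) + 1589118) = 1/((-669460 - 1082) + 1589118) = 1/(-670542 + 1589118) = 1/918576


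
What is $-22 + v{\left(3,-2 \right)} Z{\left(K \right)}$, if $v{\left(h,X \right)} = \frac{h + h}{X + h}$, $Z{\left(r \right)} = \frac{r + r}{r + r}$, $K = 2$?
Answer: $-16$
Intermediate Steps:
$Z{\left(r \right)} = 1$ ($Z{\left(r \right)} = \frac{2 r}{2 r} = 2 r \frac{1}{2 r} = 1$)
$v{\left(h,X \right)} = \frac{2 h}{X + h}$
$-22 + v{\left(3,-2 \right)} Z{\left(K \right)} = -22 + 2 \cdot 3 \frac{1}{-2 + 3} \cdot 1 = -22 + 2 \cdot 3 \cdot 1^{-1} \cdot 1 = -22 + 2 \cdot 3 \cdot 1 \cdot 1 = -22 + 6 \cdot 1 = -22 + 6 = -16$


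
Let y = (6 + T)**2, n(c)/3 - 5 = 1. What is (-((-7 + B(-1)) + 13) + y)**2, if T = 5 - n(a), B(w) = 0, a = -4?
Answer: 1849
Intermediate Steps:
n(c) = 18 (n(c) = 15 + 3*1 = 15 + 3 = 18)
T = -13 (T = 5 - 1*18 = 5 - 18 = -13)
y = 49 (y = (6 - 13)**2 = (-7)**2 = 49)
(-((-7 + B(-1)) + 13) + y)**2 = (-((-7 + 0) + 13) + 49)**2 = (-(-7 + 13) + 49)**2 = (-1*6 + 49)**2 = (-6 + 49)**2 = 43**2 = 1849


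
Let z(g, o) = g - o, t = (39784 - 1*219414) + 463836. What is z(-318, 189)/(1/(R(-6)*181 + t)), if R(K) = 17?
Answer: -145652481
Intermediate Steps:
t = 284206 (t = (39784 - 219414) + 463836 = -179630 + 463836 = 284206)
z(-318, 189)/(1/(R(-6)*181 + t)) = (-318 - 1*189)/(1/(17*181 + 284206)) = (-318 - 189)/(1/(3077 + 284206)) = -507/(1/287283) = -507/1/287283 = -507*287283 = -145652481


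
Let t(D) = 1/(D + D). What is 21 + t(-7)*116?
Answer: 89/7 ≈ 12.714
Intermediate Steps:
t(D) = 1/(2*D)
21 + t(-7)*116 = 21 + ((1/2)/(-7))*116 = 21 + ((1/2)*(-1/7))*116 = 21 - 1/14*116 = 21 - 58/7 = 89/7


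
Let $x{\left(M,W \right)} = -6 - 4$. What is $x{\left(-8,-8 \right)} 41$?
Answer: $-410$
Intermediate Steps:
$x{\left(M,W \right)} = -10$ ($x{\left(M,W \right)} = -6 - 4 = -10$)
$x{\left(-8,-8 \right)} 41 = \left(-10\right) 41 = -410$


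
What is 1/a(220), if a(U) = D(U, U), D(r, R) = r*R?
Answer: 1/48400 ≈ 2.0661e-5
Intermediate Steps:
D(r, R) = R*r
a(U) = U² (a(U) = U*U = U²)
1/a(220) = 1/(220²) = 1/48400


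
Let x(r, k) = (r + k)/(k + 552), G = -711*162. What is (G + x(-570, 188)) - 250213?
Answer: -135196341/370 ≈ -3.6540e+5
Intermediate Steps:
G = -115182
x(r, k) = (k + r)/(552 + k)
(G + x(-570, 188)) - 250213 = (-115182 + (188 - 570)/(552 + 188)) - 250213 = (-115182 - 382/740) - 250213 = (-115182 + (1/740)*(-382)) - 250213 = (-115182 - 191/370) - 250213 = -42617531/370 - 250213 = -135196341/370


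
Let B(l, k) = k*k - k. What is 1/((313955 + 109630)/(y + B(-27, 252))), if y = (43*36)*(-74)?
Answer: -1140/9413 ≈ -0.12111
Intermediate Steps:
B(l, k) = k² - k
y = -114552 (y = 1548*(-74) = -114552)
1/((313955 + 109630)/(y + B(-27, 252))) = 1/((313955 + 109630)/(-114552 + 252*(-1 + 252))) = 1/(423585/(-114552 + 252*251)) = 1/(423585/(-114552 + 63252)) = 1/(423585/(-51300)) = 1/(423585*(-1/51300)) = 1/(-9413/1140) = -1140/9413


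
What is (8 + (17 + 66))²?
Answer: 8281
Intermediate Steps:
(8 + (17 + 66))² = (8 + 83)² = 91² = 8281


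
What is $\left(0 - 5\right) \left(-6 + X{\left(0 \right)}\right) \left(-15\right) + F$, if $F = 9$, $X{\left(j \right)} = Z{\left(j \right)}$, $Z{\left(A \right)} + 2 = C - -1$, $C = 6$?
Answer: $-66$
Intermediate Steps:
$Z{\left(A \right)} = 5$ ($Z{\left(A \right)} = -2 + \left(6 - -1\right) = -2 + \left(6 + 1\right) = -2 + 7 = 5$)
$X{\left(j \right)} = 5$
$\left(0 - 5\right) \left(-6 + X{\left(0 \right)}\right) \left(-15\right) + F = \left(0 - 5\right) \left(-6 + 5\right) \left(-15\right) + 9 = \left(-5\right) \left(-1\right) \left(-15\right) + 9 = 5 \left(-15\right) + 9 = -75 + 9 = -66$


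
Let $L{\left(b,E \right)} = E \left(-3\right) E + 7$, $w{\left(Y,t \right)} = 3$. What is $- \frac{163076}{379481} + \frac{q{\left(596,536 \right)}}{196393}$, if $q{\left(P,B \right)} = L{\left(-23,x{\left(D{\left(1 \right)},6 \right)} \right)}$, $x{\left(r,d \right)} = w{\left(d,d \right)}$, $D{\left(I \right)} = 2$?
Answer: $- \frac{32034574488}{74527412033} \approx -0.42984$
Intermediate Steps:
$x{\left(r,d \right)} = 3$
$L{\left(b,E \right)} = 7 - 3 E^{2}$ ($L{\left(b,E \right)} = - 3 E E + 7 = - 3 E^{2} + 7 = 7 - 3 E^{2}$)
$q{\left(P,B \right)} = -20$ ($q{\left(P,B \right)} = 7 - 3 \cdot 3^{2} = 7 - 27 = -20$)
$- \frac{163076}{379481} + \frac{q{\left(596,536 \right)}}{196393} = - \frac{163076}{379481} - \frac{20}{196393} = - \frac{32034574488}{74527412033}$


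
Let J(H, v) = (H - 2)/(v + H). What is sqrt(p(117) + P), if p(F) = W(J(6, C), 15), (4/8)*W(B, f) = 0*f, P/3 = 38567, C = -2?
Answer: sqrt(115701) ≈ 340.15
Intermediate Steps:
P = 115701 (P = 3*38567 = 115701)
J(H, v) = (-2 + H)/(H + v)
W(B, f) = 0 (W(B, f) = 2*(0*f) = 2*0 = 0)
p(F) = 0
sqrt(p(117) + P) = sqrt(0 + 115701) = sqrt(115701)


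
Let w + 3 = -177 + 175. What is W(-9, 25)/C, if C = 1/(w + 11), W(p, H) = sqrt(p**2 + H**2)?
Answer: 6*sqrt(706) ≈ 159.42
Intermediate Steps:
W(p, H) = sqrt(H**2 + p**2)
w = -5 (w = -3 + (-177 + 175) = -3 - 2 = -5)
C = 1/6 (C = 1/(-5 + 11) = 1/6 ≈ 0.16667)
W(-9, 25)/C = sqrt(25**2 + (-9)**2)/(1/6) = sqrt(625 + 81)*6 = sqrt(706)*6 = 6*sqrt(706)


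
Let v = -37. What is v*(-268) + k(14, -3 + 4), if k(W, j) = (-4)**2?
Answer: 9932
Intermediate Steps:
k(W, j) = 16
v*(-268) + k(14, -3 + 4) = -37*(-268) + 16 = 9916 + 16 = 9932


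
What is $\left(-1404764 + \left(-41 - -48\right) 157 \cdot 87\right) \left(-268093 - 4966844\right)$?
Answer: $6853323008487$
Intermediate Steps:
$\left(-1404764 + \left(-41 - -48\right) 157 \cdot 87\right) \left(-268093 - 4966844\right) = \left(-1404764 + \left(-41 + 48\right) 157 \cdot 87\right) \left(-5234937\right) = \left(-1404764 + 7 \cdot 157 \cdot 87\right) \left(-5234937\right) = \left(-1404764 + 1099 \cdot 87\right) \left(-5234937\right) = \left(-1404764 + 95613\right) \left(-5234937\right) = \left(-1309151\right) \left(-5234937\right) = 6853323008487$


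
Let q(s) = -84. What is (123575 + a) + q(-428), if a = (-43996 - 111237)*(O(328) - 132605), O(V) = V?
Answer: 20533879032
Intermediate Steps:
a = 20533755541 (a = (-43996 - 111237)*(328 - 132605) = -155233*(-132277) = 20533755541)
(123575 + a) + q(-428) = (123575 + 20533755541) - 84 = 20533879116 - 84 = 20533879032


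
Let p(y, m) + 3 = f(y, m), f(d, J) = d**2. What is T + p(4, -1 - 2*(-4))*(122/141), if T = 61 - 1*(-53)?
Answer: 17660/141 ≈ 125.25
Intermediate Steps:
p(y, m) = -3 + y**2
T = 114 (T = 61 + 53 = 114)
T + p(4, -1 - 2*(-4))*(122/141) = 114 + (-3 + 4**2)*(122/141) = 114 + (-3 + 16)*(122*(1/141)) = 114 + 13*(122/141) = 114 + 1586/141 = 17660/141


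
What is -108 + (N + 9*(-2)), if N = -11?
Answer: -137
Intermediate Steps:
-108 + (N + 9*(-2)) = -108 + (-11 + 9*(-2)) = -108 + (-11 - 18) = -108 - 29 = -137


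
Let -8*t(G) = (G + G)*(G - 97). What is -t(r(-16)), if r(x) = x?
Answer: 452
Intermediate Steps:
t(G) = -G*(-97 + G)/4 (t(G) = -(G + G)*(G - 97)/8 = -2*G*(-97 + G)/8 = -G*(-97 + G)/4)
-t(r(-16)) = -(-16)*(97 - 1*(-16))/4 = -(-16)*(97 + 16)/4 = -(-16)*113/4 = -1*(-452) = 452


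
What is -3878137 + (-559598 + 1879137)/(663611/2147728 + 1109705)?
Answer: -9242936229690768195/2383345163851 ≈ -3.8781e+6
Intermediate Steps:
-3878137 + (-559598 + 1879137)/(663611/2147728 + 1109705) = -3878137 + 1319539/(663611*(1/2147728) + 1109705) = -3878137 + 1319539/(663611/2147728 + 1109705) = -3878137 + 1319539/(2383345163851/2147728) = -3878137 + 1319539*(2147728/2383345163851) = -3878137 + 2834010857392/2383345163851 = -9242936229690768195/2383345163851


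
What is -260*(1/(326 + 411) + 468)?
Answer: -89678420/737 ≈ -1.2168e+5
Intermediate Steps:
-260*(1/(326 + 411) + 468) = -260*(1/737 + 468) = -260*344917/737 = -89678420/737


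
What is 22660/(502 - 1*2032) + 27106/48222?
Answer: -5840213/409887 ≈ -14.248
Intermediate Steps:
22660/(502 - 1*2032) + 27106/48222 = 22660/(502 - 2032) + 27106*(1/48222) = 22660/(-1530) + 13553/24111 = 22660*(-1/1530) + 13553/24111 = -2266/153 + 13553/24111 = -5840213/409887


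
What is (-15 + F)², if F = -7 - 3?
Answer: 625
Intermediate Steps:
F = -10
(-15 + F)² = (-15 - 10)² = (-25)² = 625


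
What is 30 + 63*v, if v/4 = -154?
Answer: -38778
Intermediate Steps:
v = -616 (v = 4*(-154) = -616)
30 + 63*v = 30 + 63*(-616) = 30 - 38808 = -38778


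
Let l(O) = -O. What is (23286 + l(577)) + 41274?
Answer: 63983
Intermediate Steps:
(23286 + l(577)) + 41274 = (23286 - 1*577) + 41274 = (23286 - 577) + 41274 = 22709 + 41274 = 63983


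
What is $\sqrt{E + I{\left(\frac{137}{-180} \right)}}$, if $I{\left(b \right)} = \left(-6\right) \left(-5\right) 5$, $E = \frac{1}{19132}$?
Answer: $\frac{\sqrt{13726258183}}{9566} \approx 12.247$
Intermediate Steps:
$E = \frac{1}{19132} \approx 5.2268 \cdot 10^{-5}$
$I{\left(b \right)} = 150$ ($I{\left(b \right)} = 30 \cdot 5 = 150$)
$\sqrt{E + I{\left(\frac{137}{-180} \right)}} = \sqrt{\frac{1}{19132} + 150} = \sqrt{\frac{2869801}{19132}} = \frac{\sqrt{13726258183}}{9566}$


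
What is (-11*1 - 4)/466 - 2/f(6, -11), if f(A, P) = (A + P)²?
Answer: -1307/11650 ≈ -0.11219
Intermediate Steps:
(-11*1 - 4)/466 - 2/f(6, -11) = (-11*1 - 4)/466 - 2/(6 - 11)² = (-11 - 4)*(1/466) - 2/((-5)²) = -15*1/466 - 2/25 = -15/466 - 2*1/25 = -15/466 - 2/25 = -1307/11650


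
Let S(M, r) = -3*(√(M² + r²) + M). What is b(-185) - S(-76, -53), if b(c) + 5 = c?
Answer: -418 + 3*√8585 ≈ -140.03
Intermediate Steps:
b(c) = -5 + c
S(M, r) = -3*M - 3*√(M² + r²) (S(M, r) = -3*(M + √(M² + r²)) = -3*M - 3*√(M² + r²))
b(-185) - S(-76, -53) = (-5 - 185) - (-3*(-76) - 3*√((-76)² + (-53)²)) = -190 - (228 - 3*√(5776 + 2809)) = -190 - (228 - 3*√8585) = -190 + (-228 + 3*√8585) = -418 + 3*√8585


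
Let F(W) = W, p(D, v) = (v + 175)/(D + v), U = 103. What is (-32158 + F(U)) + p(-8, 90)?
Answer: -2628245/82 ≈ -32052.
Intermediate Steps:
p(D, v) = (175 + v)/(D + v)
(-32158 + F(U)) + p(-8, 90) = (-32158 + 103) + (175 + 90)/(-8 + 90) = -32055 + 265/82 = -2628245/82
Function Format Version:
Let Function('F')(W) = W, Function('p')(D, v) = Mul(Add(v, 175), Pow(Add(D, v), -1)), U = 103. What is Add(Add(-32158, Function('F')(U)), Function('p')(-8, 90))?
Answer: Rational(-2628245, 82) ≈ -32052.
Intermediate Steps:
Function('p')(D, v) = Mul(Pow(Add(D, v), -1), Add(175, v)) (Function('p')(D, v) = Mul(Add(175, v), Pow(Add(D, v), -1)) = Mul(Pow(Add(D, v), -1), Add(175, v)))
Add(Add(-32158, Function('F')(U)), Function('p')(-8, 90)) = Add(Add(-32158, 103), Mul(Pow(Add(-8, 90), -1), Add(175, 90))) = Add(-32055, Mul(Pow(82, -1), 265)) = Add(-32055, Mul(Rational(1, 82), 265)) = Add(-32055, Rational(265, 82)) = Rational(-2628245, 82)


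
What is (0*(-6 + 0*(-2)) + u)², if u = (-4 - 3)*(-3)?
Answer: 441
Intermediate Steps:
u = 21 (u = -7*(-3) = 21)
(0*(-6 + 0*(-2)) + u)² = (0*(-6 + 0*(-2)) + 21)² = (0*(-6 + 0) + 21)² = (0*(-6) + 21)² = (0 + 21)² = 21² = 441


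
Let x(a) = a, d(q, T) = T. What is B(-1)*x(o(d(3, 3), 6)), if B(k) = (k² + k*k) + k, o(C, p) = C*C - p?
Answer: 3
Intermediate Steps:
o(C, p) = C² - p
B(k) = k + 2*k² (B(k) = (k² + k²) + k = 2*k² + k = k + 2*k²)
B(-1)*x(o(d(3, 3), 6)) = (-(1 + 2*(-1)))*(3² - 1*6) = (-(1 - 2))*(9 - 6) = -1*(-1)*3 = 1*3 = 3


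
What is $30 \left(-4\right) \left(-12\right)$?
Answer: $1440$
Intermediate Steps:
$30 \left(-4\right) \left(-12\right) = \left(-120\right) \left(-12\right) = 1440$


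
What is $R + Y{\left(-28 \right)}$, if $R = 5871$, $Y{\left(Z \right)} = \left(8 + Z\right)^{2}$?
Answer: $6271$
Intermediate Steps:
$R + Y{\left(-28 \right)} = 5871 + \left(8 - 28\right)^{2} = 5871 + \left(-20\right)^{2} = 5871 + 400 = 6271$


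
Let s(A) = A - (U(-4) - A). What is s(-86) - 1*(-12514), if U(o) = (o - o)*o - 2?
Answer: 12344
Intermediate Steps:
U(o) = -2 (U(o) = 0*o - 2 = 0 - 2 = -2)
s(A) = 2 + 2*A (s(A) = A - (-2 - A) = A + (2 + A) = 2 + 2*A)
s(-86) - 1*(-12514) = (2 + 2*(-86)) - 1*(-12514) = (2 - 172) + 12514 = -170 + 12514 = 12344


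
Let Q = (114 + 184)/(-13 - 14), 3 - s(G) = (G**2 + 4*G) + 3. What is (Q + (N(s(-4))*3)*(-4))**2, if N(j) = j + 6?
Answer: 5026564/729 ≈ 6895.1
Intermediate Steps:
s(G) = -G**2 - 4*G (s(G) = 3 - ((G**2 + 4*G) + 3) = 3 - (3 + G**2 + 4*G) = 3 + (-3 - G**2 - 4*G) = -G**2 - 4*G)
N(j) = 6 + j
Q = -298/27 (Q = 298/(-27) = 298*(-1/27) = -298/27 ≈ -11.037)
(Q + (N(s(-4))*3)*(-4))**2 = (-298/27 + ((6 - 1*(-4)*(4 - 4))*3)*(-4))**2 = (-298/27 + ((6 - 1*(-4)*0)*3)*(-4))**2 = (-298/27 + ((6 + 0)*3)*(-4))**2 = (-298/27 + (6*3)*(-4))**2 = (-298/27 + 18*(-4))**2 = (-298/27 - 72)**2 = (-2242/27)**2 = 5026564/729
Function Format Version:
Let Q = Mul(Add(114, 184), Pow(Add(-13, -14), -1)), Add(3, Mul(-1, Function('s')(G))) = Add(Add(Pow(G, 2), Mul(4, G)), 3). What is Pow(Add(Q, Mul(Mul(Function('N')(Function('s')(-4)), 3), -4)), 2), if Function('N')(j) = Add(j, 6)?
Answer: Rational(5026564, 729) ≈ 6895.1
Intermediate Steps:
Function('s')(G) = Add(Mul(-1, Pow(G, 2)), Mul(-4, G)) (Function('s')(G) = Add(3, Mul(-1, Add(Add(Pow(G, 2), Mul(4, G)), 3))) = Add(3, Mul(-1, Add(3, Pow(G, 2), Mul(4, G)))) = Add(3, Add(-3, Mul(-1, Pow(G, 2)), Mul(-4, G))) = Add(Mul(-1, Pow(G, 2)), Mul(-4, G)))
Function('N')(j) = Add(6, j)
Q = Rational(-298, 27) (Q = Mul(298, Pow(-27, -1)) = Mul(298, Rational(-1, 27)) = Rational(-298, 27) ≈ -11.037)
Pow(Add(Q, Mul(Mul(Function('N')(Function('s')(-4)), 3), -4)), 2) = Pow(Add(Rational(-298, 27), Mul(Mul(Add(6, Mul(-1, -4, Add(4, -4))), 3), -4)), 2) = Pow(Add(Rational(-298, 27), Mul(Mul(Add(6, Mul(-1, -4, 0)), 3), -4)), 2) = Pow(Add(Rational(-298, 27), Mul(Mul(Add(6, 0), 3), -4)), 2) = Pow(Add(Rational(-298, 27), Mul(Mul(6, 3), -4)), 2) = Pow(Add(Rational(-298, 27), Mul(18, -4)), 2) = Pow(Add(Rational(-298, 27), -72), 2) = Pow(Rational(-2242, 27), 2) = Rational(5026564, 729)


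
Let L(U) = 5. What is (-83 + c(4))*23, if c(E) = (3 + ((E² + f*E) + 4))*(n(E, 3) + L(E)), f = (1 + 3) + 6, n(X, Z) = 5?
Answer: 12581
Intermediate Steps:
f = 10 (f = 4 + 6 = 10)
c(E) = 70 + 10*E² + 100*E (c(E) = (3 + ((E² + 10*E) + 4))*(5 + 5) = (3 + (4 + E² + 10*E))*10 = (7 + E² + 10*E)*10 = 70 + 10*E² + 100*E)
(-83 + c(4))*23 = (-83 + (70 + 10*4² + 100*4))*23 = (-83 + (70 + 10*16 + 400))*23 = (-83 + (70 + 160 + 400))*23 = (-83 + 630)*23 = 547*23 = 12581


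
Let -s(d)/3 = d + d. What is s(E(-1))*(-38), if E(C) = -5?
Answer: -1140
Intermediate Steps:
s(d) = -6*d (s(d) = -3*(d + d) = -6*d)
s(E(-1))*(-38) = -6*(-5)*(-38) = 30*(-38) = -1140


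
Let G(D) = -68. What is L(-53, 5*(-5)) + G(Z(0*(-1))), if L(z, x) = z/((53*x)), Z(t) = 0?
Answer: -1699/25 ≈ -67.960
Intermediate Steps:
L(z, x) = z/(53*x) (L(z, x) = z*(1/(53*x)) = z/(53*x))
L(-53, 5*(-5)) + G(Z(0*(-1))) = (1/53)*(-53)/(5*(-5)) - 68 = (1/53)*(-53)/(-25) - 68 = (1/53)*(-53)*(-1/25) - 68 = 1/25 - 68 = -1699/25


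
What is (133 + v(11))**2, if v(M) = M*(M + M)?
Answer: 140625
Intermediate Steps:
v(M) = 2*M**2 (v(M) = M*(2*M) = 2*M**2)
(133 + v(11))**2 = (133 + 2*11**2)**2 = (133 + 2*121)**2 = (133 + 242)**2 = 375**2 = 140625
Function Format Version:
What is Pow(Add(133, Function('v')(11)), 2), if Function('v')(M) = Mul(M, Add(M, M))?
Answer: 140625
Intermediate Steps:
Function('v')(M) = Mul(2, Pow(M, 2)) (Function('v')(M) = Mul(M, Mul(2, M)) = Mul(2, Pow(M, 2)))
Pow(Add(133, Function('v')(11)), 2) = Pow(Add(133, Mul(2, Pow(11, 2))), 2) = Pow(Add(133, Mul(2, 121)), 2) = Pow(Add(133, 242), 2) = Pow(375, 2) = 140625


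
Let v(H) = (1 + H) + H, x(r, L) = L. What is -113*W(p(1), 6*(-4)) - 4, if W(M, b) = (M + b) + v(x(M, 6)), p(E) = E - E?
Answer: 1239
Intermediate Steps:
p(E) = 0
v(H) = 1 + 2*H
W(M, b) = 13 + M + b (W(M, b) = (M + b) + (1 + 2*6) = (M + b) + (1 + 12) = (M + b) + 13 = 13 + M + b)
-113*W(p(1), 6*(-4)) - 4 = -113*(13 + 0 + 6*(-4)) - 4 = -113*(13 + 0 - 24) - 4 = -113*(-11) - 4 = 1243 - 4 = 1239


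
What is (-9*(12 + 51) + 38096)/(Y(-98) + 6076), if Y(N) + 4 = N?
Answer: 37529/5974 ≈ 6.2821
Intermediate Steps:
Y(N) = -4 + N
(-9*(12 + 51) + 38096)/(Y(-98) + 6076) = (-9*(12 + 51) + 38096)/((-4 - 98) + 6076) = (-9*63 + 38096)/(-102 + 6076) = (-567 + 38096)/5974 = 37529*(1/5974) = 37529/5974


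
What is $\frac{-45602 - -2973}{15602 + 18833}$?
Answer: $- \frac{42629}{34435} \approx -1.238$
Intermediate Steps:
$\frac{-45602 - -2973}{15602 + 18833} = \frac{-45602 + \left(-2555 + 5528\right)}{34435} = \left(-45602 + 2973\right) \frac{1}{34435} = \left(-42629\right) \frac{1}{34435} = - \frac{42629}{34435}$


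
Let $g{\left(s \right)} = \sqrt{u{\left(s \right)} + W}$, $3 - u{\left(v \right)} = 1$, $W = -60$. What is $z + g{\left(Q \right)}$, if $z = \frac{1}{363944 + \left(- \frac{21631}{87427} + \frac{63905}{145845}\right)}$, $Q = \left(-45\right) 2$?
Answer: $\frac{2550158163}{928115248924720} + i \sqrt{58} \approx 2.7477 \cdot 10^{-6} + 7.6158 i$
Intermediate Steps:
$u{\left(v \right)} = 2$ ($u{\left(v \right)} = 3 - 1 = 2$)
$Q = -90$
$g{\left(s \right)} = i \sqrt{58}$ ($g{\left(s \right)} = \sqrt{2 - 60} = \sqrt{-58} = i \sqrt{58}$)
$z = \frac{2550158163}{928115248924720}$ ($z = \frac{1}{363944 + \left(\left(-21631\right) \frac{1}{87427} + 63905 \cdot \frac{1}{145845}\right)} = \frac{1}{363944 + \left(- \frac{21631}{87427} + \frac{12781}{29169}\right)} = \frac{1}{363944 + \frac{486449848}{2550158163}} = \frac{1}{\frac{928115248924720}{2550158163}} = \frac{2550158163}{928115248924720} \approx 2.7477 \cdot 10^{-6}$)
$z + g{\left(Q \right)} = \frac{2550158163}{928115248924720} + i \sqrt{58}$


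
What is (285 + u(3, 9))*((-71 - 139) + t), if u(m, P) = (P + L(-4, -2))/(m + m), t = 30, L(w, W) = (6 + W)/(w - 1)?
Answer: -51546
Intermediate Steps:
L(w, W) = (6 + W)/(-1 + w)
u(m, P) = (-⅘ + P)/(2*m) (u(m, P) = (P + (6 - 2)/(-1 - 4))/(m + m) = (P + 4/(-5))/((2*m)) = (P - ⅕*4)*(1/(2*m)) = (P - ⅘)*(1/(2*m)) = (-⅘ + P)*(1/(2*m)) = (-⅘ + P)/(2*m))
(285 + u(3, 9))*((-71 - 139) + t) = (285 + (⅒)*(-4 + 5*9)/3)*((-71 - 139) + 30) = (285 + (⅒)*(⅓)*(-4 + 45))*(-210 + 30) = (285 + (⅒)*(⅓)*41)*(-180) = (285 + 41/30)*(-180) = (8591/30)*(-180) = -51546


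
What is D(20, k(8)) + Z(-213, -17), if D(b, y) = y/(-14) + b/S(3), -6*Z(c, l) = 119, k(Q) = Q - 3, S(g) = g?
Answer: -284/21 ≈ -13.524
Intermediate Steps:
k(Q) = -3 + Q
Z(c, l) = -119/6 (Z(c, l) = -⅙*119 = -119/6)
D(b, y) = -y/14 + b/3 (D(b, y) = y/(-14) + b/3 = y*(-1/14) + b*(⅓) = -y/14 + b/3)
D(20, k(8)) + Z(-213, -17) = (-(-3 + 8)/14 + (⅓)*20) - 119/6 = (-1/14*5 + 20/3) - 119/6 = (-5/14 + 20/3) - 119/6 = 265/42 - 119/6 = -284/21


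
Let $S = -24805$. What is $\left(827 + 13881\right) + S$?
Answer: $-10097$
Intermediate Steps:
$\left(827 + 13881\right) + S = \left(827 + 13881\right) - 24805 = 14708 - 24805 = -10097$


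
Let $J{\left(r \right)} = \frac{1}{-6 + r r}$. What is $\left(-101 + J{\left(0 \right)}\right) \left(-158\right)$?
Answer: $\frac{47953}{3} \approx 15984.0$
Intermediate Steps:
$J{\left(r \right)} = \frac{1}{-6 + r^{2}}$
$\left(-101 + J{\left(0 \right)}\right) \left(-158\right) = \left(-101 + \frac{1}{-6 + 0^{2}}\right) \left(-158\right) = \left(-101 + \frac{1}{-6 + 0}\right) \left(-158\right) = \left(-101 + \frac{1}{-6}\right) \left(-158\right) = \left(-101 - \frac{1}{6}\right) \left(-158\right) = \left(- \frac{607}{6}\right) \left(-158\right) = \frac{47953}{3}$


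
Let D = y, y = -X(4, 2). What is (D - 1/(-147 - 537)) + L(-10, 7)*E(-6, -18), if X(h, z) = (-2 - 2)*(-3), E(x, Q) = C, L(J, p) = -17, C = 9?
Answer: -112859/684 ≈ -165.00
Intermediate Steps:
E(x, Q) = 9
X(h, z) = 12 (X(h, z) = -4*(-3) = 12)
y = -12 (y = -1*12 = -12)
D = -12
(D - 1/(-147 - 537)) + L(-10, 7)*E(-6, -18) = (-12 - 1/(-147 - 537)) - 17*9 = (-12 - 1/(-684)) - 153 = (-12 - 1*(-1/684)) - 153 = (-12 + 1/684) - 153 = -8207/684 - 153 = -112859/684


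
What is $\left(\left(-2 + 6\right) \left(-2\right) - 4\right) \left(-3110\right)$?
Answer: $37320$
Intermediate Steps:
$\left(\left(-2 + 6\right) \left(-2\right) - 4\right) \left(-3110\right) = \left(4 \left(-2\right) - 4\right) \left(-3110\right) = \left(-8 - 4\right) \left(-3110\right) = \left(-12\right) \left(-3110\right) = 37320$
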